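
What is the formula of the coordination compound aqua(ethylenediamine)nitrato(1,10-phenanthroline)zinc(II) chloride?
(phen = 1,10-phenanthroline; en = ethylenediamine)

Ligands: 1 nitrato (NO3, -1), 1 1,10-phenanthroline (phen, neutral), 1 ethylenediamine (en, neutral), 1 aqua (H2O, neutral). Ligand charge sum = -1.
With Zn in oxidation state +2, the complex ion is [Zn...]^1+.
Charge balance with chloride (-1) requires 1 complex ion per 1 chloride.

[Zn(en)(H2O)(NO3)(phen)]Cl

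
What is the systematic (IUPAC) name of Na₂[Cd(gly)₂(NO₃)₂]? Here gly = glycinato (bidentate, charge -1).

sodium bis(glycinato)dinitratocadmate(II)

The 2 sodium counter-ions carry a total charge of +2, so each complex ion is 2−.
Ligand charges: 2×nitrato (-1 each), 2×glycinato (-1 each); total -4. So Cd + (-4) = 2−, giving Cd = +2.
The complex ion is anionic, so cadmium takes the -ate form cadmate(II).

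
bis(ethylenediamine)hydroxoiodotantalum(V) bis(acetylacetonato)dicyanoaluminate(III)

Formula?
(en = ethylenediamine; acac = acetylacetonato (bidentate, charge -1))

Cation [Ta…]: ligand charges -2, Ta(V) ⇒ ion charge 3+.
Anion [Al…]: ligand charges -4, Al(III) ⇒ ion charge 1−.
One 3+ cation requires 3 of the 1− anion.

[Ta(en)2I(OH)][Al(acac)2(CN)2]3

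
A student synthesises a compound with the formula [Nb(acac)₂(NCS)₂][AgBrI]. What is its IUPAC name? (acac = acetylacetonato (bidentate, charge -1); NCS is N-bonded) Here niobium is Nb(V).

bis(acetylacetonato)diisothiocyanatoniobium(V) bromoiodoargentate(I)

Both ions are complex: the cation is named first with the plain metal name, the anion second with the -ate form; each ion's ligands are alphabetised independently.
Nb is given as +5; the cation's ligand charges sum to -4, so the complex cation is 1+.
A 1:1 salt means the anion carries the equal and opposite charge, 1−.
Anion: ligand charges sum to -2; for the ion to be 1−, Ag = +1.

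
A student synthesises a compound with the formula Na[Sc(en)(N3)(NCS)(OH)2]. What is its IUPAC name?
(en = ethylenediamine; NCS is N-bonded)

sodium azido(ethylenediamine)dihydroxoisothiocyanatoscandate(III)

The 1 sodium counter-ion carries a total charge of +1, so each complex ion is 1−.
Ligand charges: 1×ethylenediamine (neutral), 2×hydroxo (-1 each), 1×isothiocyanato (-1 each), 1×azido (-1 each); total -4. So Sc + (-4) = 1−, giving Sc = +3.
Ligands are named alphabetically: azido before ethylenediamine before hydroxo before isothiocyanato.
The complex ion is anionic, so scandium takes the -ate form scandate(III).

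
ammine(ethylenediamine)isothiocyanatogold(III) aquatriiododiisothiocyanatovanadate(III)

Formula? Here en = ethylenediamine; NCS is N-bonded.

[Au(en)(NCS)(NH3)][V(H2O)I3(NCS)2]

Cation [Au…]: ligand charges -1, Au(III) ⇒ ion charge 2+.
Anion [V…]: ligand charges -5, V(III) ⇒ ion charge 2−.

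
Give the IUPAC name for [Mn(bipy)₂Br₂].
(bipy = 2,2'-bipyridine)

There is no counter-ion, so the complex is neutral overall.
Ligand charges: 2×bromo (-1 each), 2×2,2'-bipyridine (neutral); total -2. So Mn + (-2) = 0, giving Mn = +2.
Ligands are named alphabetically: bipyridine before bromo.

bis(2,2'-bipyridine)dibromomanganese(II)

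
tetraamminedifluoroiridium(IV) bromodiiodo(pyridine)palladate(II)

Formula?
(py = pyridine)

[IrF2(NH3)4][PdBrI2(py)]2

Cation [Ir…]: ligand charges -2, Ir(IV) ⇒ ion charge 2+.
Anion [Pd…]: ligand charges -3, Pd(II) ⇒ ion charge 1−.
One 2+ cation requires 2 of the 1− anion.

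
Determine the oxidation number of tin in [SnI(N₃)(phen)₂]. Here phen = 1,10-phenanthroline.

No counter-ion: the bracketed complex is neutral.
Ligand charges: 1×I = -1; 2×phen neutral; 1×N3 = -1; sum -2.
Sn + (-2) = 0 ⇒ Sn is +2.

+2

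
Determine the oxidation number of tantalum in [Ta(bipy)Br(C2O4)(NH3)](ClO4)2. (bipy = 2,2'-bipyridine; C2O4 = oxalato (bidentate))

+5

2 perchlorate outside the brackets (-1 each) → the complex ion is 2+.
Ligand charges: 1×Br = -1; 1×bipy neutral; 1×C2O4 = -2; 1×NH3 neutral; sum -3.
Ta + (-3) = 2+ ⇒ Ta is +5.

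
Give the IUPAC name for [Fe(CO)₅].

pentacarbonyliron(0)

There is no counter-ion, so the complex is neutral overall.
Ligand charges: 5×carbonyl (neutral); total 0. So Fe + (0) = 0, giving Fe = 0.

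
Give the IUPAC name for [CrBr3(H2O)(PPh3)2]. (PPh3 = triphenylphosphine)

aquatribromobis(triphenylphosphine)chromium(III)

There is no counter-ion, so the complex is neutral overall.
Ligand charges: 3×bromo (-1 each), 1×aqua (neutral), 2×triphenylphosphine (neutral); total -3. So Cr + (-3) = 0, giving Cr = +3.
Ligands are named alphabetically: aqua before bromo before triphenylphosphine.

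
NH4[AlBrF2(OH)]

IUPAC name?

The 1 ammonium counter-ion carries a total charge of +1, so each complex ion is 1−.
Ligand charges: 1×hydroxo (-1 each), 1×bromo (-1 each), 2×fluoro (-1 each); total -4. So Al + (-4) = 1−, giving Al = +3.
The complex ion is anionic, so aluminium takes the -ate form aluminate(III).

ammonium bromodifluorohydroxoaluminate(III)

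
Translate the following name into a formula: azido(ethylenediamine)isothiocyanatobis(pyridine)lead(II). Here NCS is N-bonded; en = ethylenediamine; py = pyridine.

Ligands: 1 isothiocyanato (NCS, -1), 1 azido (N3, -1), 1 ethylenediamine (en, neutral), 2 pyridine (py, neutral). Ligand charge sum = -2.
With Pb in oxidation state +2, the complex ion is [Pb...].

[Pb(en)(N3)(NCS)(py)2]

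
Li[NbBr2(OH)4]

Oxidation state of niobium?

+5

1 lithium outside the brackets (+1 each) → the complex ion is 1−.
Ligand charges: 2×Br = -2; 4×OH = -4; sum -6.
Nb + (-6) = 1− ⇒ Nb is +5.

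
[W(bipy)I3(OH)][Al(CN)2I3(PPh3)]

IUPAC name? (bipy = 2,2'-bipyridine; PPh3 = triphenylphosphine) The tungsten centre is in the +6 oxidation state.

(2,2'-bipyridine)hydroxotriiodotungsten(VI) dicyanotriiodo(triphenylphosphine)aluminate(III)

Both ions are complex: the cation is named first with the plain metal name, the anion second with the -ate form; each ion's ligands are alphabetised independently.
W is given as +6; the cation's ligand charges sum to -4, so the complex cation is 2+.
A 1:1 salt means the anion carries the equal and opposite charge, 2−.
Anion: ligand charges sum to -5; for the ion to be 2−, Al = +3.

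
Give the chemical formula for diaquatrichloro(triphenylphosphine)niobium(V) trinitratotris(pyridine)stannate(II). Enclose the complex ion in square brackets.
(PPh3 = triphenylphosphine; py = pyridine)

Cation [Nb…]: ligand charges -3, Nb(V) ⇒ ion charge 2+.
Anion [Sn…]: ligand charges -3, Sn(II) ⇒ ion charge 1−.
One 2+ cation requires 2 of the 1− anion.

[NbCl3(H2O)2(PPh3)][Sn(NO3)3(py)3]2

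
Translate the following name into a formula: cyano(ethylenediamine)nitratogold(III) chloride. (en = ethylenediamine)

Ligands: 1 cyano (CN, -1), 1 nitrato (NO3, -1), 1 ethylenediamine (en, neutral). Ligand charge sum = -2.
With Au in oxidation state +3, the complex ion is [Au...]^1+.
Charge balance with chloride (-1) requires 1 complex ion per 1 chloride.

[Au(CN)(en)(NO3)]Cl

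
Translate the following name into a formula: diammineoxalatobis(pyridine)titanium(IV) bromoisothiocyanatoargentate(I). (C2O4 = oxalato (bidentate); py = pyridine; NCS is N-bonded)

[Ti(C2O4)(NH3)2(py)2][AgBr(NCS)]2

Cation [Ti…]: ligand charges -2, Ti(IV) ⇒ ion charge 2+.
Anion [Ag…]: ligand charges -2, Ag(I) ⇒ ion charge 1−.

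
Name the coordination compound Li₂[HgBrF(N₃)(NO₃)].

The 2 lithium counter-ions carry a total charge of +2, so each complex ion is 2−.
Ligand charges: 1×bromo (-1 each), 1×nitrato (-1 each), 1×azido (-1 each), 1×fluoro (-1 each); total -4. So Hg + (-4) = 2−, giving Hg = +2.
Ligands are named alphabetically: azido before bromo before fluoro before nitrato.
The complex ion is anionic, so mercury takes the -ate form mercurate(II).

lithium azidobromofluoronitratomercurate(II)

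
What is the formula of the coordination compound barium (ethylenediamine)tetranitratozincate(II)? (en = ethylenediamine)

Ba[Zn(en)(NO3)4]

Ligands: 4 nitrato (NO3, -1), 1 ethylenediamine (en, neutral). Ligand charge sum = -4.
With Zn in oxidation state +2, the complex ion is [Zn...]^2−.
Charge balance with barium (+2) requires 1 complex ion per 1 barium.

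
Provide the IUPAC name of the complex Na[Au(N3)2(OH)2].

The 1 sodium counter-ion carries a total charge of +1, so each complex ion is 1−.
Ligand charges: 2×hydroxo (-1 each), 2×azido (-1 each); total -4. So Au + (-4) = 1−, giving Au = +3.
Ligands are named alphabetically: azido before hydroxo.
The complex ion is anionic, so gold takes the -ate form aurate(III).

sodium diazidodihydroxoaurate(III)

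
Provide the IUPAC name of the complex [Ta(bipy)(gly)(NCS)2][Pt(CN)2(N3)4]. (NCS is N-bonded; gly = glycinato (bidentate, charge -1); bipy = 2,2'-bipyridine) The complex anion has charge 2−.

(2,2'-bipyridine)(glycinato)diisothiocyanatotantalum(V) tetraazidodicyanoplatinate(IV)

Both ions are complex: the cation is named first with the plain metal name, the anion second with the -ate form; each ion's ligands are alphabetised independently.
The complex anion is given as 2−; its ligand charges sum to -6, so Pt = +4.
A 1:1 salt means the cation carries the equal and opposite charge, 2+.
Cation: ligand charges sum to -3; for the ion to be 2+, Ta = +5.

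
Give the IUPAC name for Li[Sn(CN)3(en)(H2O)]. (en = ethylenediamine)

lithium aquatricyano(ethylenediamine)stannate(II)

The 1 lithium counter-ion carries a total charge of +1, so each complex ion is 1−.
Ligand charges: 1×aqua (neutral), 1×ethylenediamine (neutral), 3×cyano (-1 each); total -3. So Sn + (-3) = 1−, giving Sn = +2.
The complex ion is anionic, so tin takes the -ate form stannate(II).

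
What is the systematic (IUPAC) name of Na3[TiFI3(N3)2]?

sodium diazidofluorotriiodotitanate(III)

The 3 sodium counter-ions carry a total charge of +3, so each complex ion is 3−.
Ligand charges: 2×azido (-1 each), 3×iodo (-1 each), 1×fluoro (-1 each); total -6. So Ti + (-6) = 3−, giving Ti = +3.
Ligands are named alphabetically: azido before fluoro before iodo.
The complex ion is anionic, so titanium takes the -ate form titanate(III).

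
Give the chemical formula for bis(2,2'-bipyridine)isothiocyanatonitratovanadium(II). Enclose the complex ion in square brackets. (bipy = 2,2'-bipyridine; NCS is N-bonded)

Ligands: 2 2,2'-bipyridine (bipy, neutral), 1 isothiocyanato (NCS, -1), 1 nitrato (NO3, -1). Ligand charge sum = -2.
With V in oxidation state +2, the complex ion is [V...].

[V(bipy)2(NCS)(NO3)]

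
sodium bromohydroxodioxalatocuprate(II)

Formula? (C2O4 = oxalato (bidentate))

Na4[CuBr(C2O4)2(OH)]

Ligands: 1 bromo (Br, -1), 2 oxalato (C2O4, -2), 1 hydroxo (OH, -1). Ligand charge sum = -6.
With Cu in oxidation state +2, the complex ion is [Cu...]^4−.
Charge balance with sodium (+1) requires 1 complex ion per 4 sodium.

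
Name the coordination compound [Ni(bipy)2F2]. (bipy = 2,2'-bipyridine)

bis(2,2'-bipyridine)difluoronickel(II)

There is no counter-ion, so the complex is neutral overall.
Ligand charges: 2×2,2'-bipyridine (neutral), 2×fluoro (-1 each); total -2. So Ni + (-2) = 0, giving Ni = +2.
Ligands are named alphabetically: bipyridine before fluoro.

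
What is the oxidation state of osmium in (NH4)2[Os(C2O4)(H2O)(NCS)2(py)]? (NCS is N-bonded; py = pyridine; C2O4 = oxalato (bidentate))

+2

2 ammonium outside the brackets (+1 each) → the complex ion is 2−.
Ligand charges: 2×NCS = -2; 1×py neutral; 1×H2O neutral; 1×C2O4 = -2; sum -4.
Os + (-4) = 2− ⇒ Os is +2.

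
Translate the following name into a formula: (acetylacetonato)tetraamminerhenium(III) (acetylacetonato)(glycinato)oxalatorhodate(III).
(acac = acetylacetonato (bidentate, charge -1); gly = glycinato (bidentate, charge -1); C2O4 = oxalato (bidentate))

[Re(acac)(NH3)4][Rh(acac)(C2O4)(gly)]2

Cation [Re…]: ligand charges -1, Re(III) ⇒ ion charge 2+.
Anion [Rh…]: ligand charges -4, Rh(III) ⇒ ion charge 1−.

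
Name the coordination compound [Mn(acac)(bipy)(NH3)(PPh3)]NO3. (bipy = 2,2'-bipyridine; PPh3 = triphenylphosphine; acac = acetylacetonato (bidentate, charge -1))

(acetylacetonato)ammine(2,2'-bipyridine)(triphenylphosphine)manganese(II) nitrate

The 1 nitrate counter-ion carries a total charge of -1, so each complex ion is 1+.
Ligand charges: 1×2,2'-bipyridine (neutral), 1×ammine (neutral), 1×triphenylphosphine (neutral), 1×acetylacetonato (-1 each); total -1. So Mn + (-1) = 1+, giving Mn = +2.
Ligands are named alphabetically: acetylacetonato before ammine before bipyridine before triphenylphosphine.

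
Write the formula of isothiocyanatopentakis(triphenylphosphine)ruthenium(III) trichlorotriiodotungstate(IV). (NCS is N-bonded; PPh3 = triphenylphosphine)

Cation [Ru…]: ligand charges -1, Ru(III) ⇒ ion charge 2+.
Anion [W…]: ligand charges -6, W(IV) ⇒ ion charge 2−.
One 2+ cation balances one 2− anion.

[Ru(NCS)(PPh3)5][WCl3I3]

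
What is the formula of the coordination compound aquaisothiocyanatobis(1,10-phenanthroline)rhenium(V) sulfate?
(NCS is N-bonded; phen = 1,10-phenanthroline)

[Re(H2O)(NCS)(phen)2](SO4)2

Ligands: 1 isothiocyanato (NCS, -1), 1 aqua (H2O, neutral), 2 1,10-phenanthroline (phen, neutral). Ligand charge sum = -1.
Charge balance with sulfate (-2) requires 1 complex ion per 2 sulfate.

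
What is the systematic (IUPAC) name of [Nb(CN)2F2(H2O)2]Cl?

The 1 chloride counter-ion carries a total charge of -1, so each complex ion is 1+.
Ligand charges: 2×fluoro (-1 each), 2×cyano (-1 each), 2×aqua (neutral); total -4. So Nb + (-4) = 1+, giving Nb = +5.
Ligands are named alphabetically: aqua before cyano before fluoro.

diaquadicyanodifluoroniobium(V) chloride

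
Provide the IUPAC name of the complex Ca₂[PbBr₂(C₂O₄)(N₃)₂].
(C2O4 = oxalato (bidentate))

calcium diazidodibromooxalatoplumbate(II)

The 2 calcium counter-ions carry a total charge of +4, so each complex ion is 4−.
Ligand charges: 2×bromo (-1 each), 1×oxalato (-2 each), 2×azido (-1 each); total -6. So Pb + (-6) = 4−, giving Pb = +2.
The complex ion is anionic, so lead takes the -ate form plumbate(II).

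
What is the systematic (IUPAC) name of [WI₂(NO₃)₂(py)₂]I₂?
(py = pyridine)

diiododinitratobis(pyridine)tungsten(VI) iodide

The 2 iodide counter-ions carry a total charge of -2, so each complex ion is 2+.
Ligand charges: 2×pyridine (neutral), 2×nitrato (-1 each), 2×iodo (-1 each); total -4. So W + (-4) = 2+, giving W = +6.
Ligands are named alphabetically: iodo before nitrato before pyridine.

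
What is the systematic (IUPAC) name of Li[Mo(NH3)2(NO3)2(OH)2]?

lithium diamminedihydroxodinitratomolybdate(III)

The 1 lithium counter-ion carries a total charge of +1, so each complex ion is 1−.
Ligand charges: 2×hydroxo (-1 each), 2×nitrato (-1 each), 2×ammine (neutral); total -4. So Mo + (-4) = 1−, giving Mo = +3.
The complex ion is anionic, so molybdenum takes the -ate form molybdate(III).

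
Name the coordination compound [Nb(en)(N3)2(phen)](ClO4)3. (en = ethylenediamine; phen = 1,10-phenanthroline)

The 3 perchlorate counter-ions carry a total charge of -3, so each complex ion is 3+.
Ligand charges: 2×azido (-1 each), 1×ethylenediamine (neutral), 1×1,10-phenanthroline (neutral); total -2. So Nb + (-2) = 3+, giving Nb = +5.
Ligands are named alphabetically: azido before ethylenediamine before phenanthroline.

diazido(ethylenediamine)(1,10-phenanthroline)niobium(V) perchlorate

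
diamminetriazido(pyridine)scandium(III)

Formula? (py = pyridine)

[Sc(N3)3(NH3)2(py)]

Ligands: 3 azido (N3, -1), 2 ammine (NH3, neutral), 1 pyridine (py, neutral). Ligand charge sum = -3.
With Sc in oxidation state +3, the complex ion is [Sc...].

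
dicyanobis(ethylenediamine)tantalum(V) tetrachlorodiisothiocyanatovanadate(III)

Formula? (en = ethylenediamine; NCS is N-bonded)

Cation [Ta…]: ligand charges -2, Ta(V) ⇒ ion charge 3+.
Anion [V…]: ligand charges -6, V(III) ⇒ ion charge 3−.
One 3+ cation balances one 3− anion.

[Ta(CN)2(en)2][VCl4(NCS)2]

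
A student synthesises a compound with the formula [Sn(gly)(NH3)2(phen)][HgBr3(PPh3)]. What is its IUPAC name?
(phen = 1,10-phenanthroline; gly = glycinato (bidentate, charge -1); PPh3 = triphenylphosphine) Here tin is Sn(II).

Sn is given as +2; the cation's ligand charges sum to -1, so the complex cation is 1+.
A 1:1 salt means the anion carries the equal and opposite charge, 1−.
Anion: ligand charges sum to -3; for the ion to be 1−, Hg = +2.

diammine(glycinato)(1,10-phenanthroline)tin(II) tribromo(triphenylphosphine)mercurate(II)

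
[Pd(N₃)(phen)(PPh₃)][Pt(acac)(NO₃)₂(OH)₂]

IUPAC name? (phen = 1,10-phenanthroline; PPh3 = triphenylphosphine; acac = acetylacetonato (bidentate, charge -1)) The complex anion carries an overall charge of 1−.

azido(1,10-phenanthroline)(triphenylphosphine)palladium(II) (acetylacetonato)dihydroxodinitratoplatinate(IV)

Both ions are complex: the cation is named first with the plain metal name, the anion second with the -ate form; each ion's ligands are alphabetised independently.
The complex anion is given as 1−; its ligand charges sum to -5, so Pt = +4.
A 1:1 salt means the cation carries the equal and opposite charge, 1+.
Cation: ligand charges sum to -1; for the ion to be 1+, Pd = +2.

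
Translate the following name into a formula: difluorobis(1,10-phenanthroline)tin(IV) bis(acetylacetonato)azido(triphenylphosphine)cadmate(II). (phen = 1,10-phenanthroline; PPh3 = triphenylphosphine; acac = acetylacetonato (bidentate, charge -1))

Cation [Sn…]: ligand charges -2, Sn(IV) ⇒ ion charge 2+.
Anion [Cd…]: ligand charges -3, Cd(II) ⇒ ion charge 1−.
One 2+ cation requires 2 of the 1− anion.

[SnF2(phen)2][Cd(acac)2(N3)(PPh3)]2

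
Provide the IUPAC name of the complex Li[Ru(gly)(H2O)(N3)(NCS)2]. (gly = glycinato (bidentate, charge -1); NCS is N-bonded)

The 1 lithium counter-ion carries a total charge of +1, so each complex ion is 1−.
Ligand charges: 1×glycinato (-1 each), 2×isothiocyanato (-1 each), 1×azido (-1 each), 1×aqua (neutral); total -4. So Ru + (-4) = 1−, giving Ru = +3.
Ligands are named alphabetically: aqua before azido before glycinato before isothiocyanato.
The complex ion is anionic, so ruthenium takes the -ate form ruthenate(III).

lithium aquaazido(glycinato)diisothiocyanatoruthenate(III)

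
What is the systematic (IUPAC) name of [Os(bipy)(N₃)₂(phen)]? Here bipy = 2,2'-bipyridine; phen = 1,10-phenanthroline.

There is no counter-ion, so the complex is neutral overall.
Ligand charges: 1×2,2'-bipyridine (neutral), 2×azido (-1 each), 1×1,10-phenanthroline (neutral); total -2. So Os + (-2) = 0, giving Os = +2.
Ligands are named alphabetically: azido before bipyridine before phenanthroline.

diazido(2,2'-bipyridine)(1,10-phenanthroline)osmium(II)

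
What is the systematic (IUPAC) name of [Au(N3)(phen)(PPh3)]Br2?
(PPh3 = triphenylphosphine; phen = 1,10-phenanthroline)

azido(1,10-phenanthroline)(triphenylphosphine)gold(III) bromide

The 2 bromide counter-ions carry a total charge of -2, so each complex ion is 2+.
Ligand charges: 1×triphenylphosphine (neutral), 1×azido (-1 each), 1×1,10-phenanthroline (neutral); total -1. So Au + (-1) = 2+, giving Au = +3.
Ligands are named alphabetically: azido before phenanthroline before triphenylphosphine.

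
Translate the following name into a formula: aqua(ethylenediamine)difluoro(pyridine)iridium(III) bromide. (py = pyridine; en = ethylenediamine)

Ligands: 1 pyridine (py, neutral), 2 fluoro (F, -1), 1 ethylenediamine (en, neutral), 1 aqua (H2O, neutral). Ligand charge sum = -2.
With Ir in oxidation state +3, the complex ion is [Ir...]^1+.
Charge balance with bromide (-1) requires 1 complex ion per 1 bromide.

[Ir(en)F2(H2O)(py)]Br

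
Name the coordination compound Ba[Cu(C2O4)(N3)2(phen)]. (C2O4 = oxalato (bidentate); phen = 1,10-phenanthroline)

barium diazidooxalato(1,10-phenanthroline)cuprate(II)

The 1 barium counter-ion carries a total charge of +2, so each complex ion is 2−.
Ligand charges: 1×oxalato (-2 each), 2×azido (-1 each), 1×1,10-phenanthroline (neutral); total -4. So Cu + (-4) = 2−, giving Cu = +2.
Ligands are named alphabetically: azido before oxalato before phenanthroline.
The complex ion is anionic, so copper takes the -ate form cuprate(II).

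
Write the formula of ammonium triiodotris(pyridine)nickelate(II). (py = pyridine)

NH4[NiI3(py)3]

Ligands: 3 pyridine (py, neutral), 3 iodo (I, -1). Ligand charge sum = -3.
With Ni in oxidation state +2, the complex ion is [Ni...]^1−.
Charge balance with ammonium (+1) requires 1 complex ion per 1 ammonium.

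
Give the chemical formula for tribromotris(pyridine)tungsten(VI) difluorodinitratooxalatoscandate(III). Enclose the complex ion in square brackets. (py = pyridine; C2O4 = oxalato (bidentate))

[WBr3(py)3][Sc(C2O4)F2(NO3)2]

Cation [W…]: ligand charges -3, W(VI) ⇒ ion charge 3+.
Anion [Sc…]: ligand charges -6, Sc(III) ⇒ ion charge 3−.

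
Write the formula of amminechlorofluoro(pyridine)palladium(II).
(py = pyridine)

[PdClF(NH3)(py)]

Ligands: 1 pyridine (py, neutral), 1 chloro (Cl, -1), 1 ammine (NH3, neutral), 1 fluoro (F, -1). Ligand charge sum = -2.
With Pd in oxidation state +2, the complex ion is [Pd...].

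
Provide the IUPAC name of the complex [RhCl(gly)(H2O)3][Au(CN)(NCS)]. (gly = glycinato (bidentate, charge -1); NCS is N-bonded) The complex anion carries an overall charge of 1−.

The complex anion is given as 1−; its ligand charges sum to -2, so Au = +1.
A 1:1 salt means the cation carries the equal and opposite charge, 1+.
Cation: ligand charges sum to -2; for the ion to be 1+, Rh = +3.

triaquachloro(glycinato)rhodium(III) cyanoisothiocyanatoaurate(I)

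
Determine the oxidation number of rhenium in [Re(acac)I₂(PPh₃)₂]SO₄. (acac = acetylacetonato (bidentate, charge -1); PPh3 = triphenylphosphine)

1 sulfate outside the brackets (-2 each) → the complex ion is 2+.
Ligand charges: 1×acac = -1; 2×PPh3 neutral; 2×I = -2; sum -3.
Re + (-3) = 2+ ⇒ Re is +5.

+5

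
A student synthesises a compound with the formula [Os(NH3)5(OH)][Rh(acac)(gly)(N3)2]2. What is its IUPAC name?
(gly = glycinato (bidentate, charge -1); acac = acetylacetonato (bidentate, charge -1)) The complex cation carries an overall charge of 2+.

pentaamminehydroxoosmium(III) (acetylacetonato)diazido(glycinato)rhodate(III)

The complex cation is given as 2+; its ligand charges sum to -1, so Os = +3.
With 2 anions per cation, each anion must be 2/2 = 1−.
Anion: ligand charges sum to -4; for the ion to be 1−, Rh = +3.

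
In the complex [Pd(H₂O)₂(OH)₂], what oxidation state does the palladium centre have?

No counter-ion: the bracketed complex is neutral.
Ligand charges: 2×H2O neutral; 2×OH = -2; sum -2.
Pd + (-2) = 0 ⇒ Pd is +2.

+2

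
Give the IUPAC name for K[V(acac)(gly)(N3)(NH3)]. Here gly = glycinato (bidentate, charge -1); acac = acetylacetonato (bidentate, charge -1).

potassium (acetylacetonato)ammineazido(glycinato)vanadate(II)

The 1 potassium counter-ion carries a total charge of +1, so each complex ion is 1−.
Ligand charges: 1×ammine (neutral), 1×glycinato (-1 each), 1×acetylacetonato (-1 each), 1×azido (-1 each); total -3. So V + (-3) = 1−, giving V = +2.
The complex ion is anionic, so vanadium takes the -ate form vanadate(II).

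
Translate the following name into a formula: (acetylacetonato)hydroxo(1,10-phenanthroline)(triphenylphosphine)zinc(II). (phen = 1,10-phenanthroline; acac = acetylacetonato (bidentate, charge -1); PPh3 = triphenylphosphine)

[Zn(acac)(OH)(phen)(PPh3)]

Ligands: 1 hydroxo (OH, -1), 1 1,10-phenanthroline (phen, neutral), 1 acetylacetonato (acac, -1), 1 triphenylphosphine (PPh3, neutral). Ligand charge sum = -2.
With Zn in oxidation state +2, the complex ion is [Zn...].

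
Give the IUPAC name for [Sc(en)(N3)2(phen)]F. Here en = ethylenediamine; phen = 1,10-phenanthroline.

diazido(ethylenediamine)(1,10-phenanthroline)scandium(III) fluoride

The 1 fluoride counter-ion carries a total charge of -1, so each complex ion is 1+.
Ligand charges: 2×azido (-1 each), 1×ethylenediamine (neutral), 1×1,10-phenanthroline (neutral); total -2. So Sc + (-2) = 1+, giving Sc = +3.
Ligands are named alphabetically: azido before ethylenediamine before phenanthroline.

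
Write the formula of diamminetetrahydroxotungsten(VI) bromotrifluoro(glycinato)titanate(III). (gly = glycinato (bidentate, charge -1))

[W(NH3)2(OH)4][TiBrF3(gly)]

Cation [W…]: ligand charges -4, W(VI) ⇒ ion charge 2+.
Anion [Ti…]: ligand charges -5, Ti(III) ⇒ ion charge 2−.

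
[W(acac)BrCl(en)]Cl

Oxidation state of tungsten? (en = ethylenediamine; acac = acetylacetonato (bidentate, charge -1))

1 chloride outside the brackets (-1 each) → the complex ion is 1+.
Ligand charges: 1×en neutral; 1×acac = -1; 1×Br = -1; 1×Cl = -1; sum -3.
W + (-3) = 1+ ⇒ W is +4.

+4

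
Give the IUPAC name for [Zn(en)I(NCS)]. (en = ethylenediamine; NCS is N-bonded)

There is no counter-ion, so the complex is neutral overall.
Ligand charges: 1×ethylenediamine (neutral), 1×isothiocyanato (-1 each), 1×iodo (-1 each); total -2. So Zn + (-2) = 0, giving Zn = +2.
Ligands are named alphabetically: ethylenediamine before iodo before isothiocyanato.

(ethylenediamine)iodoisothiocyanatozinc(II)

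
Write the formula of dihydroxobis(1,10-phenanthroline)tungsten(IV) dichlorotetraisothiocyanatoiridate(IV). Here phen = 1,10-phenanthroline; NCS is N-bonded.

Cation [W…]: ligand charges -2, W(IV) ⇒ ion charge 2+.
Anion [Ir…]: ligand charges -6, Ir(IV) ⇒ ion charge 2−.
One 2+ cation balances one 2− anion.

[W(OH)2(phen)2][IrCl2(NCS)4]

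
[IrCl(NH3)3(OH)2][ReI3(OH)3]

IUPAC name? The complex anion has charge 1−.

Both ions are complex: the cation is named first with the plain metal name, the anion second with the -ate form; each ion's ligands are alphabetised independently.
The complex anion is given as 1−; its ligand charges sum to -6, so Re = +5.
A 1:1 salt means the cation carries the equal and opposite charge, 1+.
Cation: ligand charges sum to -3; for the ion to be 1+, Ir = +4.

triamminechlorodihydroxoiridium(IV) trihydroxotriiodorhenate(V)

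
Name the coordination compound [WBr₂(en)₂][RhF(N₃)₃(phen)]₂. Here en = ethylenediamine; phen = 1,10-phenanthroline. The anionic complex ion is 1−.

dibromobis(ethylenediamine)tungsten(IV) triazidofluoro(1,10-phenanthroline)rhodate(III)

The complex anion is given as 1−; its ligand charges sum to -4, so Rh = +3.
With 2 anions per cation, the cation must be 2×1 = 2+.
Cation: ligand charges sum to -2; for the ion to be 2+, W = +4.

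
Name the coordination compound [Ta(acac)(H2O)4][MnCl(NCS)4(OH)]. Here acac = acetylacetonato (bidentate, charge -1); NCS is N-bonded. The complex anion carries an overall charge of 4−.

The complex anion is given as 4−; its ligand charges sum to -6, so Mn = +2.
A 1:1 salt means the cation carries the equal and opposite charge, 4+.
Cation: ligand charges sum to -1; for the ion to be 4+, Ta = +5.

(acetylacetonato)tetraaquatantalum(V) chlorohydroxotetraisothiocyanatomanganate(II)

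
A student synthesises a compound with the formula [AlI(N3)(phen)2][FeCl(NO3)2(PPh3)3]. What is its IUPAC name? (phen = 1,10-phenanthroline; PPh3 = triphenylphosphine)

azidoiodobis(1,10-phenanthroline)aluminium(III) chlorodinitratotris(triphenylphosphine)ferrate(II)

Aluminium is always +3 in its complexes; the cation's ligand charges sum to -2, so the complex cation is 1+.
A 1:1 salt means the anion carries the equal and opposite charge, 1−.
Anion: ligand charges sum to -3; for the ion to be 1−, Fe = +2.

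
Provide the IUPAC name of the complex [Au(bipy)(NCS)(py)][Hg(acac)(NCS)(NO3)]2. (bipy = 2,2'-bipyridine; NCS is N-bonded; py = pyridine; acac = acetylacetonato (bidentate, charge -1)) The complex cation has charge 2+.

(2,2'-bipyridine)isothiocyanato(pyridine)gold(III) (acetylacetonato)isothiocyanatonitratomercurate(II)

The complex cation is given as 2+; its ligand charges sum to -1, so Au = +3.
With 2 anions per cation, each anion must be 2/2 = 1−.
Anion: ligand charges sum to -3; for the ion to be 1−, Hg = +2.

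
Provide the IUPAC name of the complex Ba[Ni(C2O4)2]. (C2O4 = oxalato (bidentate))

barium dioxalatonickelate(II)

The 1 barium counter-ion carries a total charge of +2, so each complex ion is 2−.
Ligand charges: 2×oxalato (-2 each); total -4. So Ni + (-4) = 2−, giving Ni = +2.
The complex ion is anionic, so nickel takes the -ate form nickelate(II).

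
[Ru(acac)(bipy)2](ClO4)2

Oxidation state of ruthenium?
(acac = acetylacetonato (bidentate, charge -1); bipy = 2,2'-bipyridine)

2 perchlorate outside the brackets (-1 each) → the complex ion is 2+.
Ligand charges: 1×acac = -1; 2×bipy neutral; sum -1.
Ru + (-1) = 2+ ⇒ Ru is +3.

+3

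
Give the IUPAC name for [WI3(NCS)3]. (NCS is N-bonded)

triiodotriisothiocyanatotungsten(VI)

There is no counter-ion, so the complex is neutral overall.
Ligand charges: 3×iodo (-1 each), 3×isothiocyanato (-1 each); total -6. So W + (-6) = 0, giving W = +6.
Ligands are named alphabetically: iodo before isothiocyanato.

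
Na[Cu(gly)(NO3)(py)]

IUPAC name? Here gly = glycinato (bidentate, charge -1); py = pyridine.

The 1 sodium counter-ion carries a total charge of +1, so each complex ion is 1−.
Ligand charges: 1×nitrato (-1 each), 1×glycinato (-1 each), 1×pyridine (neutral); total -2. So Cu + (-2) = 1−, giving Cu = +1.
The complex ion is anionic, so copper takes the -ate form cuprate(I).

sodium (glycinato)nitrato(pyridine)cuprate(I)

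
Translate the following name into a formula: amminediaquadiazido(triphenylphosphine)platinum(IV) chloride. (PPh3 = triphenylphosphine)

[Pt(H2O)2(N3)2(NH3)(PPh3)]Cl2

Ligands: 1 ammine (NH3, neutral), 2 azido (N3, -1), 2 aqua (H2O, neutral), 1 triphenylphosphine (PPh3, neutral). Ligand charge sum = -2.
With Pt in oxidation state +4, the complex ion is [Pt...]^2+.
Charge balance with chloride (-1) requires 1 complex ion per 2 chloride.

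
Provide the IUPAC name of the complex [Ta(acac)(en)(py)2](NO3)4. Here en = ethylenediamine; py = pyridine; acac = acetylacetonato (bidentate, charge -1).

(acetylacetonato)(ethylenediamine)bis(pyridine)tantalum(V) nitrate

The 4 nitrate counter-ions carry a total charge of -4, so each complex ion is 4+.
Ligand charges: 1×ethylenediamine (neutral), 2×pyridine (neutral), 1×acetylacetonato (-1 each); total -1. So Ta + (-1) = 4+, giving Ta = +5.
Ligands are named alphabetically: acetylacetonato before ethylenediamine before pyridine.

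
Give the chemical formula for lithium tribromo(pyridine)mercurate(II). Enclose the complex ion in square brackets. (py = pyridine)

Li[HgBr3(py)]

Ligands: 3 bromo (Br, -1), 1 pyridine (py, neutral). Ligand charge sum = -3.
With Hg in oxidation state +2, the complex ion is [Hg...]^1−.
Charge balance with lithium (+1) requires 1 complex ion per 1 lithium.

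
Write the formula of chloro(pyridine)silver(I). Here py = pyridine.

Ligands: 1 chloro (Cl, -1), 1 pyridine (py, neutral). Ligand charge sum = -1.
With Ag in oxidation state +1, the complex ion is [Ag...].

[AgCl(py)]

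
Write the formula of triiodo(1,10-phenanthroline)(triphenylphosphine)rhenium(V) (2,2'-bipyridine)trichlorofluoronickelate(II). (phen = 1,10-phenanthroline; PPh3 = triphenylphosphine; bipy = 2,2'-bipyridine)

Cation [Re…]: ligand charges -3, Re(V) ⇒ ion charge 2+.
Anion [Ni…]: ligand charges -4, Ni(II) ⇒ ion charge 2−.
One 2+ cation balances one 2− anion.

[ReI3(phen)(PPh3)][Ni(bipy)Cl3F]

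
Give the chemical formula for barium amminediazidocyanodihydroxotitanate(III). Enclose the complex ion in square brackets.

Ligands: 2 hydroxo (OH, -1), 1 ammine (NH3, neutral), 1 cyano (CN, -1), 2 azido (N3, -1). Ligand charge sum = -5.
With Ti in oxidation state +3, the complex ion is [Ti...]^2−.
Charge balance with barium (+2) requires 1 complex ion per 1 barium.

Ba[Ti(CN)(N3)2(NH3)(OH)2]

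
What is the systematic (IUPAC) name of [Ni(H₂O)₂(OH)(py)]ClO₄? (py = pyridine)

diaquahydroxo(pyridine)nickel(II) perchlorate

The 1 perchlorate counter-ion carries a total charge of -1, so each complex ion is 1+.
Ligand charges: 1×pyridine (neutral), 2×aqua (neutral), 1×hydroxo (-1 each); total -1. So Ni + (-1) = 1+, giving Ni = +2.
Ligands are named alphabetically: aqua before hydroxo before pyridine.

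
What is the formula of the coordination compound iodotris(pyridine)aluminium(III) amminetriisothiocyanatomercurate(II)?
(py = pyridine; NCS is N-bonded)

[AlI(py)3][Hg(NCS)3(NH3)]2

Cation [Al…]: ligand charges -1, Al(III) ⇒ ion charge 2+.
Anion [Hg…]: ligand charges -3, Hg(II) ⇒ ion charge 1−.
One 2+ cation requires 2 of the 1− anion.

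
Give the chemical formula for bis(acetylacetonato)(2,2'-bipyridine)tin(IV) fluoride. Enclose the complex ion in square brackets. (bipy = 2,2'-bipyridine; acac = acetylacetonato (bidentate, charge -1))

[Sn(acac)2(bipy)]F2

Ligands: 1 2,2'-bipyridine (bipy, neutral), 2 acetylacetonato (acac, -1). Ligand charge sum = -2.
Charge balance with fluoride (-1) requires 1 complex ion per 2 fluoride.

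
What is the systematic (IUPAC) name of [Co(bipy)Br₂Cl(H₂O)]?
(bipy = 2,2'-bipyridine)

There is no counter-ion, so the complex is neutral overall.
Ligand charges: 1×aqua (neutral), 2×bromo (-1 each), 1×chloro (-1 each), 1×2,2'-bipyridine (neutral); total -3. So Co + (-3) = 0, giving Co = +3.
Ligands are named alphabetically: aqua before bipyridine before bromo before chloro.

aqua(2,2'-bipyridine)dibromochlorocobalt(III)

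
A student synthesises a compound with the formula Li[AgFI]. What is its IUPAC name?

lithium fluoroiodoargentate(I)

The 1 lithium counter-ion carries a total charge of +1, so each complex ion is 1−.
Ligand charges: 1×fluoro (-1 each), 1×iodo (-1 each); total -2. So Ag + (-2) = 1−, giving Ag = +1.
The complex ion is anionic, so silver takes the -ate form argentate(I).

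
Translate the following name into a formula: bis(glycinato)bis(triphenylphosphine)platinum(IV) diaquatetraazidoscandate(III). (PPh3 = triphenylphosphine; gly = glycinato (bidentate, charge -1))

[Pt(gly)2(PPh3)2][Sc(H2O)2(N3)4]2

Cation [Pt…]: ligand charges -2, Pt(IV) ⇒ ion charge 2+.
Anion [Sc…]: ligand charges -4, Sc(III) ⇒ ion charge 1−.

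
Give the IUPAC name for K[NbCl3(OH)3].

potassium trichlorotrihydroxoniobate(V)

The 1 potassium counter-ion carries a total charge of +1, so each complex ion is 1−.
Ligand charges: 3×chloro (-1 each), 3×hydroxo (-1 each); total -6. So Nb + (-6) = 1−, giving Nb = +5.
Ligands are named alphabetically: chloro before hydroxo.
The complex ion is anionic, so niobium takes the -ate form niobate(V).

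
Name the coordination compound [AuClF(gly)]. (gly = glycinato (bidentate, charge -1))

There is no counter-ion, so the complex is neutral overall.
Ligand charges: 1×chloro (-1 each), 1×fluoro (-1 each), 1×glycinato (-1 each); total -3. So Au + (-3) = 0, giving Au = +3.
Ligands are named alphabetically: chloro before fluoro before glycinato.

chlorofluoro(glycinato)gold(III)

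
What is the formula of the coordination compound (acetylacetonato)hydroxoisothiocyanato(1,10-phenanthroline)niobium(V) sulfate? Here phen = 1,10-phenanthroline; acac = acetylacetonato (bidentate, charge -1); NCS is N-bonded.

[Nb(acac)(NCS)(OH)(phen)]SO4

Ligands: 1 1,10-phenanthroline (phen, neutral), 1 acetylacetonato (acac, -1), 1 isothiocyanato (NCS, -1), 1 hydroxo (OH, -1). Ligand charge sum = -3.
With Nb in oxidation state +5, the complex ion is [Nb...]^2+.
Charge balance with sulfate (-2) requires 1 complex ion per 1 sulfate.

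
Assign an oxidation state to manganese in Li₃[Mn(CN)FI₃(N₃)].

3 lithium outside the brackets (+1 each) → the complex ion is 3−.
Ligand charges: 1×N3 = -1; 1×CN = -1; 3×I = -3; 1×F = -1; sum -6.
Mn + (-6) = 3− ⇒ Mn is +3.

+3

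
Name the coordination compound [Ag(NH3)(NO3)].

amminenitratosilver(I)

There is no counter-ion, so the complex is neutral overall.
Ligand charges: 1×nitrato (-1 each), 1×ammine (neutral); total -1. So Ag + (-1) = 0, giving Ag = +1.
Ligands are named alphabetically: ammine before nitrato.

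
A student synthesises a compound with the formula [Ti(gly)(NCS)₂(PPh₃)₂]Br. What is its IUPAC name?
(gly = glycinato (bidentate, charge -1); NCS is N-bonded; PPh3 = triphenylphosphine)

(glycinato)diisothiocyanatobis(triphenylphosphine)titanium(IV) bromide

The 1 bromide counter-ion carries a total charge of -1, so each complex ion is 1+.
Ligand charges: 1×glycinato (-1 each), 2×isothiocyanato (-1 each), 2×triphenylphosphine (neutral); total -3. So Ti + (-3) = 1+, giving Ti = +4.
Ligands are named alphabetically: glycinato before isothiocyanato before triphenylphosphine.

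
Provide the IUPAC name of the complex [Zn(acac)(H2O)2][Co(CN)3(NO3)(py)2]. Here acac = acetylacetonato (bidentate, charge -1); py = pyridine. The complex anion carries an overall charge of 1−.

The complex anion is given as 1−; its ligand charges sum to -4, so Co = +3.
A 1:1 salt means the cation carries the equal and opposite charge, 1+.
Cation: ligand charges sum to -1; for the ion to be 1+, Zn = +2.

(acetylacetonato)diaquazinc(II) tricyanonitratobis(pyridine)cobaltate(III)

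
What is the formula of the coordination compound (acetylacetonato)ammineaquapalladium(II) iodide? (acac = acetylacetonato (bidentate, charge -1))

[Pd(acac)(H2O)(NH3)]I

Ligands: 1 aqua (H2O, neutral), 1 acetylacetonato (acac, -1), 1 ammine (NH3, neutral). Ligand charge sum = -1.
Charge balance with iodide (-1) requires 1 complex ion per 1 iodide.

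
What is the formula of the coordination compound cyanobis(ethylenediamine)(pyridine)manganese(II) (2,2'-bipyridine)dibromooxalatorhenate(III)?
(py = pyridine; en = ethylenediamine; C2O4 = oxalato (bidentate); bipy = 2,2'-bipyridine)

Cation [Mn…]: ligand charges -1, Mn(II) ⇒ ion charge 1+.
Anion [Re…]: ligand charges -4, Re(III) ⇒ ion charge 1−.
One 1+ cation balances one 1− anion.

[Mn(CN)(en)2(py)][Re(bipy)Br2(C2O4)]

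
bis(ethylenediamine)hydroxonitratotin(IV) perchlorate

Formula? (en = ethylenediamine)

[Sn(en)2(NO3)(OH)](ClO4)2

Ligands: 1 nitrato (NO3, -1), 1 hydroxo (OH, -1), 2 ethylenediamine (en, neutral). Ligand charge sum = -2.
With Sn in oxidation state +4, the complex ion is [Sn...]^2+.
Charge balance with perchlorate (-1) requires 1 complex ion per 2 perchlorate.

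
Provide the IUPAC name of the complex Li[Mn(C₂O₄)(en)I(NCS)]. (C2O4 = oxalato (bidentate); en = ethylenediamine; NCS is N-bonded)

The 1 lithium counter-ion carries a total charge of +1, so each complex ion is 1−.
Ligand charges: 1×iodo (-1 each), 1×oxalato (-2 each), 1×ethylenediamine (neutral), 1×isothiocyanato (-1 each); total -4. So Mn + (-4) = 1−, giving Mn = +3.
Ligands are named alphabetically: ethylenediamine before iodo before isothiocyanato before oxalato.
The complex ion is anionic, so manganese takes the -ate form manganate(III).

lithium (ethylenediamine)iodoisothiocyanatooxalatomanganate(III)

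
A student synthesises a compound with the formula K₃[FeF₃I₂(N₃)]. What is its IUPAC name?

potassium azidotrifluorodiiodoferrate(III)

The 3 potassium counter-ions carry a total charge of +3, so each complex ion is 3−.
Ligand charges: 1×azido (-1 each), 3×fluoro (-1 each), 2×iodo (-1 each); total -6. So Fe + (-6) = 3−, giving Fe = +3.
The complex ion is anionic, so iron takes the -ate form ferrate(III).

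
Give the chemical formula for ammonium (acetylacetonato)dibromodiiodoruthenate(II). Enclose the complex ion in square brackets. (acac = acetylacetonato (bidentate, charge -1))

Ligands: 2 bromo (Br, -1), 2 iodo (I, -1), 1 acetylacetonato (acac, -1). Ligand charge sum = -5.
With Ru in oxidation state +2, the complex ion is [Ru...]^3−.
Charge balance with ammonium (+1) requires 1 complex ion per 3 ammonium.

(NH4)3[Ru(acac)Br2I2]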